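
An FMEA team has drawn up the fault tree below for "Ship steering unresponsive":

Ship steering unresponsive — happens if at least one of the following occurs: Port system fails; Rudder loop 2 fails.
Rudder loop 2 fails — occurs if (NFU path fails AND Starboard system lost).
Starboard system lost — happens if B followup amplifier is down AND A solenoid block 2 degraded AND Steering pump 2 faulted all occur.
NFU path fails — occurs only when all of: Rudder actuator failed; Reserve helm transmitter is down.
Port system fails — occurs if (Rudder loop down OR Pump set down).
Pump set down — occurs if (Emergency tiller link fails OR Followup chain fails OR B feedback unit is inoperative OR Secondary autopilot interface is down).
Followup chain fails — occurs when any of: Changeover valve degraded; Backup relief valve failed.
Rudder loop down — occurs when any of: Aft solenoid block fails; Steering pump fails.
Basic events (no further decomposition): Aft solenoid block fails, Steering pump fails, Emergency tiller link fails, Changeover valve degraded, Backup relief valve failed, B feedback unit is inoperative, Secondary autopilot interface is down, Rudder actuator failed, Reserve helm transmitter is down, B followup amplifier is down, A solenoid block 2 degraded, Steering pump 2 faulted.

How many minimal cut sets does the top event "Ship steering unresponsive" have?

8

Rudder loop down [OR]: union of children's cut sets → 2 cut set(s).
Followup chain fails [OR]: union of children's cut sets → 2 cut set(s).
Pump set down [OR]: union of children's cut sets → 5 cut set(s).
Port system fails [OR]: union of children's cut sets → 7 cut set(s).
NFU path fails [AND]: one cut set from each child combined → 1 × 1 = 1 cut set(s).
Starboard system lost [AND]: one cut set from each child combined → 1 × 1 × 1 = 1 cut set(s).
Rudder loop 2 fails [AND]: one cut set from each child combined → 1 × 1 = 1 cut set(s).
Ship steering unresponsive [OR]: union of children's cut sets → 8 cut set(s).
Minimal cut sets: {Aft solenoid block fails}; {Steering pump fails}; {Emergency tiller link fails}; {Changeover valve degraded}; {Backup relief valve failed}; {B feedback unit is inoperative}; {Secondary autopilot interface is down}; {A solenoid block 2 degraded, B followup amplifier is down, Reserve helm transmitter is down, Rudder actuator failed, Steering pump 2 faulted}.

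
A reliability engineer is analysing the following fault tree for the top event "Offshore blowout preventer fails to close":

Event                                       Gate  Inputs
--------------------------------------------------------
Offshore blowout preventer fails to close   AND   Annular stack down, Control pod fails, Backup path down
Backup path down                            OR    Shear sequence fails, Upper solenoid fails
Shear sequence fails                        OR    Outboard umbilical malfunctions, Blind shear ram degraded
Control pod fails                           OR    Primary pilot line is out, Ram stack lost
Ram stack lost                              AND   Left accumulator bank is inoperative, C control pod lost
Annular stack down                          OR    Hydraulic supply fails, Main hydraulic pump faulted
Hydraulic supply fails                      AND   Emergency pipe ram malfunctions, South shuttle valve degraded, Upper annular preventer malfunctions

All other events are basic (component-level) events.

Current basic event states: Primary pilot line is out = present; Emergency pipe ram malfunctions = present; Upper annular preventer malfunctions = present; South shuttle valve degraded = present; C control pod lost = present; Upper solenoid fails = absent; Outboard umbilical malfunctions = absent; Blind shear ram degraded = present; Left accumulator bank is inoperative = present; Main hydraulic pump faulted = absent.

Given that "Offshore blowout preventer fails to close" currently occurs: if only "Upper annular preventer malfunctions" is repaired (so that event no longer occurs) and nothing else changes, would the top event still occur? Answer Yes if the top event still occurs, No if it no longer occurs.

No

Counterfactual: set "Upper annular preventer malfunctions" to not occurred.
Hydraulic supply fails [AND]: Emergency pipe ram malfunctions=occurs, South shuttle valve degraded=occurs, Upper annular preventer malfunctions=not → not all inputs occur → does not occur.
Annular stack down [OR]: Hydraulic supply fails=not, Main hydraulic pump faulted=not → no input occurs → does not occur.
Ram stack lost [AND]: Left accumulator bank is inoperative=occurs, C control pod lost=occurs → all inputs occur → occurs.
Control pod fails [OR]: Primary pilot line is out=occurs, Ram stack lost=occurs → at least one input occurs → occurs.
Shear sequence fails [OR]: Outboard umbilical malfunctions=not, Blind shear ram degraded=occurs → at least one input occurs → occurs.
Backup path down [OR]: Shear sequence fails=occurs, Upper solenoid fails=not → at least one input occurs → occurs.
Offshore blowout preventer fails to close [AND]: Annular stack down=not, Control pod fails=occurs, Backup path down=occurs → not all inputs occur → does not occur.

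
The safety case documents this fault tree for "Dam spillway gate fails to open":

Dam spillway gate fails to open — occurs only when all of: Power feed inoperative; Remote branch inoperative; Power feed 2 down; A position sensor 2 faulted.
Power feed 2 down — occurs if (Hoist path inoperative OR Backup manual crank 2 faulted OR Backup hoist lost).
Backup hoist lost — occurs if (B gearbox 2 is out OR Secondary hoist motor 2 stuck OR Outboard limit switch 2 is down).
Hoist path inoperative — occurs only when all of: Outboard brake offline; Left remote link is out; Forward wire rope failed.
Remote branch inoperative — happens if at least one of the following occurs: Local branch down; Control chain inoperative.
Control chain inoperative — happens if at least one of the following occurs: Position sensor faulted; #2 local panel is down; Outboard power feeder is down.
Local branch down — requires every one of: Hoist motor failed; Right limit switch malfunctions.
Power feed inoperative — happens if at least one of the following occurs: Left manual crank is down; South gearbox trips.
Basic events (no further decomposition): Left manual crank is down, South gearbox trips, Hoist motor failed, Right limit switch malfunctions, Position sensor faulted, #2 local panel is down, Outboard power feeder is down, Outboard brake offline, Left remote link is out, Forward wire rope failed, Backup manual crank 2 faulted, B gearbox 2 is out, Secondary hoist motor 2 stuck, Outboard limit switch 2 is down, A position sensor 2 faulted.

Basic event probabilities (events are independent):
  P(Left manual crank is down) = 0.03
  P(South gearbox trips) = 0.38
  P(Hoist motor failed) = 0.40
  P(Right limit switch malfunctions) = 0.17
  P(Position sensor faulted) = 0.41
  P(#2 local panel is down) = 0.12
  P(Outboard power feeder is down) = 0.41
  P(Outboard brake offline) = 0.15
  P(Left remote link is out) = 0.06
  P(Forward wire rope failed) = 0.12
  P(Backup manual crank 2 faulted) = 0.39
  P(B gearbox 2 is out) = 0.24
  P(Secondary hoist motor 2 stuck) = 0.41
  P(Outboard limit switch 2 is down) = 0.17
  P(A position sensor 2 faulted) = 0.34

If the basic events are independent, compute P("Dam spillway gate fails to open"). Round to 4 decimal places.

0.0749

P(Power feed inoperative) [OR] = 1 − (1−0.03) × (1−0.38) = 0.398600
P(Local branch down) [AND] = 0.40 × 0.17 = 0.068000
P(Control chain inoperative) [OR] = 1 − (1−0.41) × (1−0.12) × (1−0.41) = 0.693672
P(Remote branch inoperative) [OR] = 1 − (1−0.068000) × (1−0.693672) = 0.714502
P(Hoist path inoperative) [AND] = 0.15 × 0.06 × 0.12 = 0.001080
P(Backup hoist lost) [OR] = 1 − (1−0.24) × (1−0.41) × (1−0.17) = 0.627828
P(Power feed 2 down) [OR] = 1 − (1−0.001080) × (1−0.39) × (1−0.627828) = 0.773220
P(Dam spillway gate fails to open) [AND] = 0.398600 × 0.714502 × 0.773220 × 0.34 = 0.074873
Rounded to 4 decimal places: P(Dam spillway gate fails to open) ≈ 0.0749.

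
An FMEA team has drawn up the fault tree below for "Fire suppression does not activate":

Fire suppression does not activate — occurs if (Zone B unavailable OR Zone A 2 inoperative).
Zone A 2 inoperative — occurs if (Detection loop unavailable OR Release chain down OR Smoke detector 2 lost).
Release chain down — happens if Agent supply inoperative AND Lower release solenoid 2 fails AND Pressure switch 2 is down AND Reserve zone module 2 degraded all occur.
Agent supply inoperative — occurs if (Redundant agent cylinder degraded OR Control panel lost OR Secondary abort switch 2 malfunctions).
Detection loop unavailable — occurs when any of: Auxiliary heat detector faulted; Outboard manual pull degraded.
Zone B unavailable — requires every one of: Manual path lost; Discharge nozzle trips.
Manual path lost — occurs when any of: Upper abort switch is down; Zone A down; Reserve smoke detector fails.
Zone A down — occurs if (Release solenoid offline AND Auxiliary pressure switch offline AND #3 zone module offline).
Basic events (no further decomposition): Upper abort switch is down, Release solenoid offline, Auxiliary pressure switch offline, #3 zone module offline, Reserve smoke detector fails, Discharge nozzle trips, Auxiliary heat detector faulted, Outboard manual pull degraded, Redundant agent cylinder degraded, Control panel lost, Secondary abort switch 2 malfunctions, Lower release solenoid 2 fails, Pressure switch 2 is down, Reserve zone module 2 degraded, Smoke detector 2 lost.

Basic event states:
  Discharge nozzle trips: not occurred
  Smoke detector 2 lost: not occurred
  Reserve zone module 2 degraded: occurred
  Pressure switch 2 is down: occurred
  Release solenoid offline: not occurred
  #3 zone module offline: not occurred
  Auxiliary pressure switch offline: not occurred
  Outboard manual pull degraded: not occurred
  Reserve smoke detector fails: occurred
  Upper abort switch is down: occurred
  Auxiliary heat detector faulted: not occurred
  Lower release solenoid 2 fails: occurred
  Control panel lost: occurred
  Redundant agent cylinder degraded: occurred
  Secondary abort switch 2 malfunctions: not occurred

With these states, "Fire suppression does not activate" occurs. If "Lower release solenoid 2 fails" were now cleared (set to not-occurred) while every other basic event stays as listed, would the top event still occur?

Counterfactual: set "Lower release solenoid 2 fails" to not occurred.
Zone A down [AND]: Release solenoid offline=not, Auxiliary pressure switch offline=not, #3 zone module offline=not → not all inputs occur → does not occur.
Manual path lost [OR]: Upper abort switch is down=occurs, Zone A down=not, Reserve smoke detector fails=occurs → at least one input occurs → occurs.
Zone B unavailable [AND]: Manual path lost=occurs, Discharge nozzle trips=not → not all inputs occur → does not occur.
Detection loop unavailable [OR]: Auxiliary heat detector faulted=not, Outboard manual pull degraded=not → no input occurs → does not occur.
Agent supply inoperative [OR]: Redundant agent cylinder degraded=occurs, Control panel lost=occurs, Secondary abort switch 2 malfunctions=not → at least one input occurs → occurs.
Release chain down [AND]: Agent supply inoperative=occurs, Lower release solenoid 2 fails=not, Pressure switch 2 is down=occurs, Reserve zone module 2 degraded=occurs → not all inputs occur → does not occur.
Zone A 2 inoperative [OR]: Detection loop unavailable=not, Release chain down=not, Smoke detector 2 lost=not → no input occurs → does not occur.
Fire suppression does not activate [OR]: Zone B unavailable=not, Zone A 2 inoperative=not → no input occurs → does not occur.

No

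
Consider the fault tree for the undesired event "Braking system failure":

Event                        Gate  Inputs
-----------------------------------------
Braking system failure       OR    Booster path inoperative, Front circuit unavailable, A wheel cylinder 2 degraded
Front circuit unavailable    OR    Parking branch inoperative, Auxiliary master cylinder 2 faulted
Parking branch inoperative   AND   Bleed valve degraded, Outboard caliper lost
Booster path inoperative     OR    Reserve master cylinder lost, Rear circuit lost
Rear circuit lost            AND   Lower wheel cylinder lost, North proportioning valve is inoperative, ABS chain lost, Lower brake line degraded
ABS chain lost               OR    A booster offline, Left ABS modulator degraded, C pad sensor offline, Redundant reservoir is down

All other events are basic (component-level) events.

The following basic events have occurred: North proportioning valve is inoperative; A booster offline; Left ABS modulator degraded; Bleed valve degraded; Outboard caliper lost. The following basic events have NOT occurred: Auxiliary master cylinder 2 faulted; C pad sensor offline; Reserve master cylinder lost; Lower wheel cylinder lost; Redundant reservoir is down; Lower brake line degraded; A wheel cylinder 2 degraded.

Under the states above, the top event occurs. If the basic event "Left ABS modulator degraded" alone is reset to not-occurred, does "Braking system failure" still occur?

Yes

Counterfactual: set "Left ABS modulator degraded" to not occurred.
ABS chain lost [OR]: A booster offline=occurs, Left ABS modulator degraded=not, C pad sensor offline=not, Redundant reservoir is down=not → at least one input occurs → occurs.
Rear circuit lost [AND]: Lower wheel cylinder lost=not, North proportioning valve is inoperative=occurs, ABS chain lost=occurs, Lower brake line degraded=not → not all inputs occur → does not occur.
Booster path inoperative [OR]: Reserve master cylinder lost=not, Rear circuit lost=not → no input occurs → does not occur.
Parking branch inoperative [AND]: Bleed valve degraded=occurs, Outboard caliper lost=occurs → all inputs occur → occurs.
Front circuit unavailable [OR]: Parking branch inoperative=occurs, Auxiliary master cylinder 2 faulted=not → at least one input occurs → occurs.
Braking system failure [OR]: Booster path inoperative=not, Front circuit unavailable=occurs, A wheel cylinder 2 degraded=not → at least one input occurs → occurs.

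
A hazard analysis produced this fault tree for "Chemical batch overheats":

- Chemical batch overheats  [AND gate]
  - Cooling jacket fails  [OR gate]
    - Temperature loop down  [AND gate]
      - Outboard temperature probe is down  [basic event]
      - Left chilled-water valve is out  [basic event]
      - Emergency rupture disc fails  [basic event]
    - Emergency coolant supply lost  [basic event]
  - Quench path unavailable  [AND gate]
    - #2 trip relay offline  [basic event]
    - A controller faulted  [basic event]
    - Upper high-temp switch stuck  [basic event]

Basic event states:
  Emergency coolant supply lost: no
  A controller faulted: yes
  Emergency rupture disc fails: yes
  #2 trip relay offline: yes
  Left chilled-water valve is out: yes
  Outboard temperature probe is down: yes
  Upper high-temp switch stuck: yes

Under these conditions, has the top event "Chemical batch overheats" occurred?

Temperature loop down [AND]: Outboard temperature probe is down=occurs, Left chilled-water valve is out=occurs, Emergency rupture disc fails=occurs → all inputs occur → occurs.
Cooling jacket fails [OR]: Temperature loop down=occurs, Emergency coolant supply lost=not → at least one input occurs → occurs.
Quench path unavailable [AND]: #2 trip relay offline=occurs, A controller faulted=occurs, Upper high-temp switch stuck=occurs → all inputs occur → occurs.
Chemical batch overheats [AND]: Cooling jacket fails=occurs, Quench path unavailable=occurs → all inputs occur → occurs.

Yes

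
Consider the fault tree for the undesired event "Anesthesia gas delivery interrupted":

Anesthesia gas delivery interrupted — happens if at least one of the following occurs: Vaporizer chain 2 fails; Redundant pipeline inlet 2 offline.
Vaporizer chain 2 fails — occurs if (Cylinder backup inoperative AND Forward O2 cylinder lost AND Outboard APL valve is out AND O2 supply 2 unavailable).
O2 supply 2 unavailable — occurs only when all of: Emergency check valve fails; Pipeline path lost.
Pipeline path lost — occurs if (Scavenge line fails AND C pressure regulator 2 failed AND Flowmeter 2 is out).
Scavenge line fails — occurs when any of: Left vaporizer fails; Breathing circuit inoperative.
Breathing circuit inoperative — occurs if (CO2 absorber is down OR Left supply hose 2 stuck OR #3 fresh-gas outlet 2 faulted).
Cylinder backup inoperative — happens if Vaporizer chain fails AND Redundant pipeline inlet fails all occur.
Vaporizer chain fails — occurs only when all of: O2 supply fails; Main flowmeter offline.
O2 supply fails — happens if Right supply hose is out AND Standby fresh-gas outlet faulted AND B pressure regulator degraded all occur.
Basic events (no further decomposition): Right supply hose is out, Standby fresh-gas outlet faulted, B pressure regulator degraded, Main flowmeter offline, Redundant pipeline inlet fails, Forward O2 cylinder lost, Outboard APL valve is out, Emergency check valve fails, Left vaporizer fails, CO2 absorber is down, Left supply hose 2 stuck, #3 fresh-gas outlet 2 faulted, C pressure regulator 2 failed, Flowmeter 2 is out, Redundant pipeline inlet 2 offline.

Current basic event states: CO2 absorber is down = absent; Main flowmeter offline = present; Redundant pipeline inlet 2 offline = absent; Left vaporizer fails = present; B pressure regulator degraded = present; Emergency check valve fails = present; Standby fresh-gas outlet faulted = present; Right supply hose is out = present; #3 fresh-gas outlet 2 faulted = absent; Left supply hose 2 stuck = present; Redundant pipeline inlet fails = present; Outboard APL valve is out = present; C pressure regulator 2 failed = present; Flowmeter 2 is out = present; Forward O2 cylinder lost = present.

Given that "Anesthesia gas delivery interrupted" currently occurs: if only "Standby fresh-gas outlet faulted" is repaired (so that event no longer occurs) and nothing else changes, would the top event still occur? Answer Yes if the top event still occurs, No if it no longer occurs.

Counterfactual: set "Standby fresh-gas outlet faulted" to not occurred.
O2 supply fails [AND]: Right supply hose is out=occurs, Standby fresh-gas outlet faulted=not, B pressure regulator degraded=occurs → not all inputs occur → does not occur.
Vaporizer chain fails [AND]: O2 supply fails=not, Main flowmeter offline=occurs → not all inputs occur → does not occur.
Cylinder backup inoperative [AND]: Vaporizer chain fails=not, Redundant pipeline inlet fails=occurs → not all inputs occur → does not occur.
Breathing circuit inoperative [OR]: CO2 absorber is down=not, Left supply hose 2 stuck=occurs, #3 fresh-gas outlet 2 faulted=not → at least one input occurs → occurs.
Scavenge line fails [OR]: Left vaporizer fails=occurs, Breathing circuit inoperative=occurs → at least one input occurs → occurs.
Pipeline path lost [AND]: Scavenge line fails=occurs, C pressure regulator 2 failed=occurs, Flowmeter 2 is out=occurs → all inputs occur → occurs.
O2 supply 2 unavailable [AND]: Emergency check valve fails=occurs, Pipeline path lost=occurs → all inputs occur → occurs.
Vaporizer chain 2 fails [AND]: Cylinder backup inoperative=not, Forward O2 cylinder lost=occurs, Outboard APL valve is out=occurs, O2 supply 2 unavailable=occurs → not all inputs occur → does not occur.
Anesthesia gas delivery interrupted [OR]: Vaporizer chain 2 fails=not, Redundant pipeline inlet 2 offline=not → no input occurs → does not occur.

No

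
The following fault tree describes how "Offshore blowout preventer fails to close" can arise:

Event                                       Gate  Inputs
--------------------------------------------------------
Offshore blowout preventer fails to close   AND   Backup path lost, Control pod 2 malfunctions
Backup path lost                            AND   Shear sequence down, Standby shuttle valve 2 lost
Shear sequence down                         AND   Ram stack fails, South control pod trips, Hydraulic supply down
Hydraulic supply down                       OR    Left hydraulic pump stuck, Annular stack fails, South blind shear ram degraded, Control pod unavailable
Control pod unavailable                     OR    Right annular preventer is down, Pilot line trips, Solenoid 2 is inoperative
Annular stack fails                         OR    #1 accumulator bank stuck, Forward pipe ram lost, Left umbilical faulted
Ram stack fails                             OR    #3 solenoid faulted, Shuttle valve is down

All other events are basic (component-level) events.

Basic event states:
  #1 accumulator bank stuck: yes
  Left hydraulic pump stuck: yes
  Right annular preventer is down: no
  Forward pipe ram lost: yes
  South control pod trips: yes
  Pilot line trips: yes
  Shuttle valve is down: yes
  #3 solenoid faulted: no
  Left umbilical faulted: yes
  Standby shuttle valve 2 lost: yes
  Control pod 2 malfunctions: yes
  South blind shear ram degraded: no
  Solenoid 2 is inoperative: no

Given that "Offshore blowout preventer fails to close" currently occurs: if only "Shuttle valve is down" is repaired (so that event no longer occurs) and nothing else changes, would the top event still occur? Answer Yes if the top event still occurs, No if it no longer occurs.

Counterfactual: set "Shuttle valve is down" to not occurred.
Ram stack fails [OR]: #3 solenoid faulted=not, Shuttle valve is down=not → no input occurs → does not occur.
Annular stack fails [OR]: #1 accumulator bank stuck=occurs, Forward pipe ram lost=occurs, Left umbilical faulted=occurs → at least one input occurs → occurs.
Control pod unavailable [OR]: Right annular preventer is down=not, Pilot line trips=occurs, Solenoid 2 is inoperative=not → at least one input occurs → occurs.
Hydraulic supply down [OR]: Left hydraulic pump stuck=occurs, Annular stack fails=occurs, South blind shear ram degraded=not, Control pod unavailable=occurs → at least one input occurs → occurs.
Shear sequence down [AND]: Ram stack fails=not, South control pod trips=occurs, Hydraulic supply down=occurs → not all inputs occur → does not occur.
Backup path lost [AND]: Shear sequence down=not, Standby shuttle valve 2 lost=occurs → not all inputs occur → does not occur.
Offshore blowout preventer fails to close [AND]: Backup path lost=not, Control pod 2 malfunctions=occurs → not all inputs occur → does not occur.

No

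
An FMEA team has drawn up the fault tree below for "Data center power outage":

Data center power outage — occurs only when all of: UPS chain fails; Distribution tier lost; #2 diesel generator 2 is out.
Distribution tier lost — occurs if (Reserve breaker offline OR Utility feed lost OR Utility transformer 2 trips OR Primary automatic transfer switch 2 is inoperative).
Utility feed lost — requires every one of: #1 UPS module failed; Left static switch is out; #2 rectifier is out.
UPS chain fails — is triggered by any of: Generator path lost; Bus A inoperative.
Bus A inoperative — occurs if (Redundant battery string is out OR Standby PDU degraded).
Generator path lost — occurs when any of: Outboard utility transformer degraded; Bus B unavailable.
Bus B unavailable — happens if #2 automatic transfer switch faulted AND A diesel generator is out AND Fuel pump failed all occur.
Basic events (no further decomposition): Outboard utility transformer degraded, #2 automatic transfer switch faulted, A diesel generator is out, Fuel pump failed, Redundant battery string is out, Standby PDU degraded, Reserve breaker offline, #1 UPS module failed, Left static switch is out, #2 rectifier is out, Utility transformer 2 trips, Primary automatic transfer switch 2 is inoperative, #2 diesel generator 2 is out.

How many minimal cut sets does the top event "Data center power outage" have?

16

Bus B unavailable [AND]: one cut set from each child combined → 1 × 1 × 1 = 1 cut set(s).
Generator path lost [OR]: union of children's cut sets → 2 cut set(s).
Bus A inoperative [OR]: union of children's cut sets → 2 cut set(s).
UPS chain fails [OR]: union of children's cut sets → 4 cut set(s).
Utility feed lost [AND]: one cut set from each child combined → 1 × 1 × 1 = 1 cut set(s).
Distribution tier lost [OR]: union of children's cut sets → 4 cut set(s).
Data center power outage [AND]: one cut set from each child combined → 4 × 4 × 1 = 16 cut set(s).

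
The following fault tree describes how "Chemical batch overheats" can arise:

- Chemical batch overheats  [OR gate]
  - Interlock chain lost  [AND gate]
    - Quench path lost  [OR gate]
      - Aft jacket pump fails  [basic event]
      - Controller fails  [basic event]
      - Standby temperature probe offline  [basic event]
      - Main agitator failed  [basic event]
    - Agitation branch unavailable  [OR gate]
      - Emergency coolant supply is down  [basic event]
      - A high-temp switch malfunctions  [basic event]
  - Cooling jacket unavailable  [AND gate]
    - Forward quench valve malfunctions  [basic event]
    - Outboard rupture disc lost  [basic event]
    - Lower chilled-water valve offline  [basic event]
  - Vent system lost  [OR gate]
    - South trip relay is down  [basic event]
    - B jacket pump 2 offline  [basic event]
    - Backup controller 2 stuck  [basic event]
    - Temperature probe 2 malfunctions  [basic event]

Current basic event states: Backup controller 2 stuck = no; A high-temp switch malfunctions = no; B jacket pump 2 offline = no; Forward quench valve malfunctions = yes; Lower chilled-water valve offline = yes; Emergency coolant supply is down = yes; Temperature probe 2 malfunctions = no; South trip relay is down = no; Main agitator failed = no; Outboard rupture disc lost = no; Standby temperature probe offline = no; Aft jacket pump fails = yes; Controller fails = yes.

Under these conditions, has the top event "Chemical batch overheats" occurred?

Yes

Quench path lost [OR]: Aft jacket pump fails=occurs, Controller fails=occurs, Standby temperature probe offline=not, Main agitator failed=not → at least one input occurs → occurs.
Agitation branch unavailable [OR]: Emergency coolant supply is down=occurs, A high-temp switch malfunctions=not → at least one input occurs → occurs.
Interlock chain lost [AND]: Quench path lost=occurs, Agitation branch unavailable=occurs → all inputs occur → occurs.
Cooling jacket unavailable [AND]: Forward quench valve malfunctions=occurs, Outboard rupture disc lost=not, Lower chilled-water valve offline=occurs → not all inputs occur → does not occur.
Vent system lost [OR]: South trip relay is down=not, B jacket pump 2 offline=not, Backup controller 2 stuck=not, Temperature probe 2 malfunctions=not → no input occurs → does not occur.
Chemical batch overheats [OR]: Interlock chain lost=occurs, Cooling jacket unavailable=not, Vent system lost=not → at least one input occurs → occurs.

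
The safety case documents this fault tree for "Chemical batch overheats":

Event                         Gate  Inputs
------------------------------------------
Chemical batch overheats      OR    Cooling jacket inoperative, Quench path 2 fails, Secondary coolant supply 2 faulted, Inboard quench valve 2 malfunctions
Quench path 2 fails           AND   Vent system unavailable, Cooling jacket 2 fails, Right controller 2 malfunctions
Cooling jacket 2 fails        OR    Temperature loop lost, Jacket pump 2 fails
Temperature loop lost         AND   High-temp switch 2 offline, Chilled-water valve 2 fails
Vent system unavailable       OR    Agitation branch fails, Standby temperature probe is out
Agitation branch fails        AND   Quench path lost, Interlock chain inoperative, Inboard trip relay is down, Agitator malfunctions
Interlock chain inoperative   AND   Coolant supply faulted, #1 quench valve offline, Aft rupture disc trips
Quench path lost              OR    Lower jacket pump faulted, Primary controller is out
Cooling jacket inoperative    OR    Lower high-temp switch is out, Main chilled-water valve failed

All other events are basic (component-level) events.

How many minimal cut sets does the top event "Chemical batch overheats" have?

10

Cooling jacket inoperative [OR]: union of children's cut sets → 2 cut set(s).
Quench path lost [OR]: union of children's cut sets → 2 cut set(s).
Interlock chain inoperative [AND]: one cut set from each child combined → 1 × 1 × 1 = 1 cut set(s).
Agitation branch fails [AND]: one cut set from each child combined → 2 × 1 × 1 × 1 = 2 cut set(s).
Vent system unavailable [OR]: union of children's cut sets → 3 cut set(s).
Temperature loop lost [AND]: one cut set from each child combined → 1 × 1 = 1 cut set(s).
Cooling jacket 2 fails [OR]: union of children's cut sets → 2 cut set(s).
Quench path 2 fails [AND]: one cut set from each child combined → 3 × 2 × 1 = 6 cut set(s).
Chemical batch overheats [OR]: union of children's cut sets → 10 cut set(s).
Minimal cut sets: {Lower high-temp switch is out}; {Main chilled-water valve failed}; {#1 quench valve offline, Aft rupture disc trips, Agitator malfunctions, Chilled-water valve 2 fails, Coolant supply faulted, High-temp switch 2 offline, Inboard trip relay is down, Lower jacket pump faulted, Right controller 2 malfunctions}; {#1 quench valve offline, Aft rupture disc trips, Agitator malfunctions, Coolant supply faulted, Inboard trip relay is down, Jacket pump 2 fails, Lower jacket pump faulted, Right controller 2 malfunctions}; {#1 quench valve offline, Aft rupture disc trips, Agitator malfunctions, Chilled-water valve 2 fails, Coolant supply faulted, High-temp switch 2 offline, Inboard trip relay is down, Primary controller is out, Right controller 2 malfunctions}; {#1 quench valve offline, Aft rupture disc trips, Agitator malfunctions, Coolant supply faulted, Inboard trip relay is down, Jacket pump 2 fails, Primary controller is out, Right controller 2 malfunctions}; {Chilled-water valve 2 fails, High-temp switch 2 offline, Right controller 2 malfunctions, Standby temperature probe is out}; {Jacket pump 2 fails, Right controller 2 malfunctions, Standby temperature probe is out}; {Secondary coolant supply 2 faulted}; {Inboard quench valve 2 malfunctions}.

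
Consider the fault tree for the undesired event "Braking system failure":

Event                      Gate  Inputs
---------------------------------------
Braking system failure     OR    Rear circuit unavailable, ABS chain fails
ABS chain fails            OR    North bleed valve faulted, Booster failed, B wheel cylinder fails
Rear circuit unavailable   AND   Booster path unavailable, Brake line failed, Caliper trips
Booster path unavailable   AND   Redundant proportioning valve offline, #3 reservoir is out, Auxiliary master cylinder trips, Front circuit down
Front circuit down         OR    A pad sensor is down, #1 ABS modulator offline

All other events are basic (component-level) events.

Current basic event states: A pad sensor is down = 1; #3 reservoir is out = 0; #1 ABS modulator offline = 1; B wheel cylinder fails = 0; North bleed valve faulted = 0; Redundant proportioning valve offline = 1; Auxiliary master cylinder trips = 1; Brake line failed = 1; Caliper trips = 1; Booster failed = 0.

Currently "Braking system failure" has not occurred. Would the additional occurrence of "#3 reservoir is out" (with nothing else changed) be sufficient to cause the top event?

Counterfactual: set "#3 reservoir is out" to occurred.
Front circuit down [OR]: A pad sensor is down=occurs, #1 ABS modulator offline=occurs → at least one input occurs → occurs.
Booster path unavailable [AND]: Redundant proportioning valve offline=occurs, #3 reservoir is out=occurs, Auxiliary master cylinder trips=occurs, Front circuit down=occurs → all inputs occur → occurs.
Rear circuit unavailable [AND]: Booster path unavailable=occurs, Brake line failed=occurs, Caliper trips=occurs → all inputs occur → occurs.
ABS chain fails [OR]: North bleed valve faulted=not, Booster failed=not, B wheel cylinder fails=not → no input occurs → does not occur.
Braking system failure [OR]: Rear circuit unavailable=occurs, ABS chain fails=not → at least one input occurs → occurs.

Yes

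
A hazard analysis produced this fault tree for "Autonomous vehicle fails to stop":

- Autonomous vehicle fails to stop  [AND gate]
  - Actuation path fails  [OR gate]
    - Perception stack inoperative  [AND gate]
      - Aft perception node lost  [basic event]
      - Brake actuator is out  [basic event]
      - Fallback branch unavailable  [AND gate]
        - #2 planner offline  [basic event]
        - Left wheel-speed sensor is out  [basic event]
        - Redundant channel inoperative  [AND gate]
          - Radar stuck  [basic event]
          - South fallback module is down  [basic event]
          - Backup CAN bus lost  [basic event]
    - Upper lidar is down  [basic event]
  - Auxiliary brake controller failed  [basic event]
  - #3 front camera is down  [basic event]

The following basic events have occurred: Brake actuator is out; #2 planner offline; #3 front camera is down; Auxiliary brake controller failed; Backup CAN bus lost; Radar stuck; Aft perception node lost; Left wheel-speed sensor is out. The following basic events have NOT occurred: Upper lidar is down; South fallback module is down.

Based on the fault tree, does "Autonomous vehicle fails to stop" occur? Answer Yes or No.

Redundant channel inoperative [AND]: Radar stuck=occurs, South fallback module is down=not, Backup CAN bus lost=occurs → not all inputs occur → does not occur.
Fallback branch unavailable [AND]: #2 planner offline=occurs, Left wheel-speed sensor is out=occurs, Redundant channel inoperative=not → not all inputs occur → does not occur.
Perception stack inoperative [AND]: Aft perception node lost=occurs, Brake actuator is out=occurs, Fallback branch unavailable=not → not all inputs occur → does not occur.
Actuation path fails [OR]: Perception stack inoperative=not, Upper lidar is down=not → no input occurs → does not occur.
Autonomous vehicle fails to stop [AND]: Actuation path fails=not, Auxiliary brake controller failed=occurs, #3 front camera is down=occurs → not all inputs occur → does not occur.

No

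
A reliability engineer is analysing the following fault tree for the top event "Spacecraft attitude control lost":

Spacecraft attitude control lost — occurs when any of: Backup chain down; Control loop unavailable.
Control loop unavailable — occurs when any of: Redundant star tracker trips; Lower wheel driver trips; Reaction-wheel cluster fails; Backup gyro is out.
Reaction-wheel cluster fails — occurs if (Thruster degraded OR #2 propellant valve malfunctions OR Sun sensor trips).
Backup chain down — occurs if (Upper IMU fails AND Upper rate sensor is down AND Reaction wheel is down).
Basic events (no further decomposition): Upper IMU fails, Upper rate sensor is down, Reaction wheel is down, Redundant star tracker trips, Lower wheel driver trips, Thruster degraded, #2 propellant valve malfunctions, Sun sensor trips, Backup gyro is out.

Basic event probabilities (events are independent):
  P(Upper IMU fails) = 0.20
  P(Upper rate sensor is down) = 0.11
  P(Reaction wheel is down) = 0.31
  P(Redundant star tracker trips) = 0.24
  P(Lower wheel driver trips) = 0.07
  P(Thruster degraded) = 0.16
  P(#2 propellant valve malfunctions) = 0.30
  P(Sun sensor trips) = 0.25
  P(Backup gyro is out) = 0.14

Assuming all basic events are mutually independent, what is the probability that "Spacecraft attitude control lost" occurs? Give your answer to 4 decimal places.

P(Backup chain down) [AND] = 0.20 × 0.11 × 0.31 = 0.006820
P(Reaction-wheel cluster fails) [OR] = 1 − (1−0.16) × (1−0.30) × (1−0.25) = 0.559000
P(Control loop unavailable) [OR] = 1 − (1−0.24) × (1−0.07) × (1−0.559000) × (1−0.14) = 0.731939
P(Spacecraft attitude control lost) [OR] = 1 − (1−0.006820) × (1−0.731939) = 0.733767
Rounded to 4 decimal places: P(Spacecraft attitude control lost) ≈ 0.7338.

0.7338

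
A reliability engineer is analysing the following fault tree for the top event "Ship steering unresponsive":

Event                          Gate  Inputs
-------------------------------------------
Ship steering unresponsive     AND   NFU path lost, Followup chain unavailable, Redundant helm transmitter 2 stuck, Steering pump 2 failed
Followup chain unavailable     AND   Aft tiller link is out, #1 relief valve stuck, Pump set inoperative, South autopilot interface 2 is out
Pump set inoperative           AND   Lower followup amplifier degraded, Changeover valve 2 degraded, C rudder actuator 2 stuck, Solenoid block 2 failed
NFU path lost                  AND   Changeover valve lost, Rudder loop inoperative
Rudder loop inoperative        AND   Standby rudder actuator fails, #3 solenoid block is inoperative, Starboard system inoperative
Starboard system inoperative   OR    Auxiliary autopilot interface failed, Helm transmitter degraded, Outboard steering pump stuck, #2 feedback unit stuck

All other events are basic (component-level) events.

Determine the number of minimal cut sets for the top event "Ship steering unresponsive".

Starboard system inoperative [OR]: union of children's cut sets → 4 cut set(s).
Rudder loop inoperative [AND]: one cut set from each child combined → 1 × 1 × 4 = 4 cut set(s).
NFU path lost [AND]: one cut set from each child combined → 1 × 4 = 4 cut set(s).
Pump set inoperative [AND]: one cut set from each child combined → 1 × 1 × 1 × 1 = 1 cut set(s).
Followup chain unavailable [AND]: one cut set from each child combined → 1 × 1 × 1 × 1 = 1 cut set(s).
Ship steering unresponsive [AND]: one cut set from each child combined → 4 × 1 × 1 × 1 = 4 cut set(s).
Minimal cut sets: {#1 relief valve stuck, #3 solenoid block is inoperative, Aft tiller link is out, Auxiliary autopilot interface failed, C rudder actuator 2 stuck, Changeover valve 2 degraded, Changeover valve lost, Lower followup amplifier degraded, Redundant helm transmitter 2 stuck, Solenoid block 2 failed, South autopilot interface 2 is out, Standby rudder actuator fails, Steering pump 2 failed}; {#1 relief valve stuck, #3 solenoid block is inoperative, Aft tiller link is out, C rudder actuator 2 stuck, Changeover valve 2 degraded, Changeover valve lost, Helm transmitter degraded, Lower followup amplifier degraded, Redundant helm transmitter 2 stuck, Solenoid block 2 failed, South autopilot interface 2 is out, Standby rudder actuator fails, Steering pump 2 failed}; {#1 relief valve stuck, #3 solenoid block is inoperative, Aft tiller link is out, C rudder actuator 2 stuck, Changeover valve 2 degraded, Changeover valve lost, Lower followup amplifier degraded, Outboard steering pump stuck, Redundant helm transmitter 2 stuck, Solenoid block 2 failed, South autopilot interface 2 is out, Standby rudder actuator fails, Steering pump 2 failed}; {#1 relief valve stuck, #2 feedback unit stuck, #3 solenoid block is inoperative, Aft tiller link is out, C rudder actuator 2 stuck, Changeover valve 2 degraded, Changeover valve lost, Lower followup amplifier degraded, Redundant helm transmitter 2 stuck, Solenoid block 2 failed, South autopilot interface 2 is out, Standby rudder actuator fails, Steering pump 2 failed}.

4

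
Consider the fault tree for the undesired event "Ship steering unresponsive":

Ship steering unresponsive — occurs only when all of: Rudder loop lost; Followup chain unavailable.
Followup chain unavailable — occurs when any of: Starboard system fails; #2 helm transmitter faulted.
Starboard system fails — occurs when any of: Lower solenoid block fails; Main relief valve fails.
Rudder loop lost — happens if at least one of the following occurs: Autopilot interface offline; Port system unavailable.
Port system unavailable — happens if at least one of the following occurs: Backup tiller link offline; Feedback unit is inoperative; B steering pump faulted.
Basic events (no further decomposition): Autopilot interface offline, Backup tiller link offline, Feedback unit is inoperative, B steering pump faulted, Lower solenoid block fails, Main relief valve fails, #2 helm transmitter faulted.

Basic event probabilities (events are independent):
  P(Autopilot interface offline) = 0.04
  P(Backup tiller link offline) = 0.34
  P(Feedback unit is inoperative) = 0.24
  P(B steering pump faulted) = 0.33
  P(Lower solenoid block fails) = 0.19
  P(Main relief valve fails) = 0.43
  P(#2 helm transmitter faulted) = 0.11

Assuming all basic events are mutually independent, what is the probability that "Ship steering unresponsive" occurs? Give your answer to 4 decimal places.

P(Port system unavailable) [OR] = 1 − (1−0.34) × (1−0.24) × (1−0.33) = 0.663928
P(Rudder loop lost) [OR] = 1 − (1−0.04) × (1−0.663928) = 0.677371
P(Starboard system fails) [OR] = 1 − (1−0.19) × (1−0.43) = 0.538300
P(Followup chain unavailable) [OR] = 1 − (1−0.538300) × (1−0.11) = 0.589087
P(Ship steering unresponsive) [AND] = 0.677371 × 0.589087 = 0.399030
Rounded to 4 decimal places: P(Ship steering unresponsive) ≈ 0.3990.

0.3990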